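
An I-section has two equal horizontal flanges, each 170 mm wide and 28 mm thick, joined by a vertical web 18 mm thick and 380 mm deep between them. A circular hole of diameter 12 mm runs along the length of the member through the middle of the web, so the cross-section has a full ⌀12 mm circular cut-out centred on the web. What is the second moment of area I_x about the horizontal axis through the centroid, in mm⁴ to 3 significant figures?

Decompose the section into non-overlapping parts with the origin at the bottom-left of its bounding rectangle.
Bottom flange: 170 × 28, A = 4 760 mm², y = 14 mm, Ī = 310 987 mm⁴.
Web: 18 × 380, A = 6 840 mm², y = 218 mm, Ī = 82 308 000 mm⁴.
Top flange: 170 × 28, A = 4 760 mm², y = 422 mm, Ī = 310 987 mm⁴.
Hole (subtracted): ⌀12, A = 113.1 mm², y = 218 mm, Ī = 1017.9 mm⁴.
By symmetry the centroid is at mid-height, ȳ = 218 mm.
Transfer each piece to the horizontal axis through the centroid using Ī + A·d² with d = y − 218:
  bottom flange: d = -204 mm → contributes +198 403 147 mm⁴
  web: d = 0 mm → contributes +82 308 000 mm⁴
  top flange: d = 204 mm → contributes +198 403 147 mm⁴
  hole: d = 0 mm → contributes −1017.9 mm⁴
Total I = 479 113 275 mm⁴.

I_x ≈ 4.79 × 10⁸ mm⁴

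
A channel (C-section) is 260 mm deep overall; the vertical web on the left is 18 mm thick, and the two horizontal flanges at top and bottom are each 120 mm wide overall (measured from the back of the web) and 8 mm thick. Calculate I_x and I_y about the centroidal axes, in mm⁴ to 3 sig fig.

I_x ≈ 5.23 × 10⁷ mm⁴, I_y ≈ 5.90 × 10⁶ mm⁴

Treat the section as a set of non-overlapping primitives; coordinates are from the bounding-box lower-left.
Web: 18 × 260, A = 4 680 mm², y = 130 mm, Ī = 26 364 000 mm⁴.
Top flange (beyond web): 102 × 8, A = 816 mm², y = 256 mm, Ī = 4 352 mm⁴.
Bottom flange (beyond web): 102 × 8, A = 816 mm², y = 4 mm, Ī = 4 352 mm⁴.
By symmetry the centroid is at mid-height, ȳ = 130 mm.
Transfer each piece to the centroidal x-axis using Ī + A·d² with d = y − 130:
  web: d = 0 mm → contributes +26 364 000 mm⁴
  top flange (beyond web): d = 126 mm → contributes +12 959 168 mm⁴
  bottom flange (beyond web): d = -126 mm → contributes +12 959 168 mm⁴
Total I = 52 282 336 mm⁴.
For the y-axis: x̄ = 24.513 mm.
Repeating about the centroidal y-axis gives I_y = 5 897 441 mm⁴.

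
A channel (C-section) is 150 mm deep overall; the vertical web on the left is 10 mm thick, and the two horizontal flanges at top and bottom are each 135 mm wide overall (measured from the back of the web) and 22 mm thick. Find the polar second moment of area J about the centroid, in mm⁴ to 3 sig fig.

J ≈ 3.81 × 10⁷ mm⁴

Decompose the section into non-overlapping parts with the origin at the bottom-left of its bounding rectangle.
Web: 10 × 150, A = 1 500 mm², y = 75 mm, Ī = 2 812 500 mm⁴.
Top flange (beyond web): 125 × 22, A = 2 750 mm², y = 139 mm, Ī = 110 917 mm⁴.
Bottom flange (beyond web): 125 × 22, A = 2 750 mm², y = 11 mm, Ī = 110 917 mm⁴.
By symmetry the centroid is at mid-height, ȳ = 75 mm.
Transfer each piece to the centroidal x-axis using Ī + A·d² with d = y − 75:
  web: d = 0 mm → contributes +2 812 500 mm⁴
  top flange (beyond web): d = 64 mm → contributes +11 374 917 mm⁴
  bottom flange (beyond web): d = -64 mm → contributes +11 374 917 mm⁴
Total I = 25 562 333 mm⁴.
For the y-axis: x̄ = 58.036 mm.
Repeating about the centroidal y-axis gives I_y = 12 543 824 mm⁴.
Polar second moment: J = I_x + I_y = 38 106 158 mm⁴.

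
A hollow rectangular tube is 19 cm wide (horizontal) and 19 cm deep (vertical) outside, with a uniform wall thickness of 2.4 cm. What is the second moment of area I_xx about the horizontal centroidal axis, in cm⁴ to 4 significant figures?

Split into non-overlapping primitives; take the origin at the lower-left of the bounding box.
Outer rectangle: 19 × 19, A = 361 cm², y = 9.5 cm, Ī = 10860.1 cm⁴.
Inner void (subtracted): 14.2 × 14.2, A = 201.64 cm², y = 9.5 cm, Ī = 3388.22 cm⁴.
By symmetry the centroid is at mid-height, ȳ = 9.5 cm.
All pieces are centred on the horizontal centroidal axis, so I = ΣĪ (holes subtracted) = 7471.86 cm⁴.

I_xx ≈ 7472 cm⁴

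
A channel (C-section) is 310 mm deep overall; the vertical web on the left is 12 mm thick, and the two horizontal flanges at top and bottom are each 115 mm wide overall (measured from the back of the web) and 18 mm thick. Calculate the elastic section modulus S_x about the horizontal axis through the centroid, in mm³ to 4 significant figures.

S_x ≈ 7.028 × 10⁵ mm³

Break the section into simple shapes (no overlaps), measuring from the bottom-left corner of the bounding box.
Web: 12 × 310, A = 3 720 mm², y = 155 mm, Ī = 29 791 000 mm⁴.
Top flange (beyond web): 103 × 18, A = 1 854 mm², y = 301 mm, Ī = 50 058 mm⁴.
Bottom flange (beyond web): 103 × 18, A = 1 854 mm², y = 9 mm, Ī = 50 058 mm⁴.
By symmetry the centroid is at mid-height, ȳ = 155 mm.
Transfer each piece to the horizontal axis through the centroid using Ī + A·d² with d = y − 155:
  web: d = 0 mm → contributes +29 791 000 mm⁴
  top flange (beyond web): d = 146 mm → contributes +39 569 922 mm⁴
  bottom flange (beyond web): d = -146 mm → contributes +39 569 922 mm⁴
Total I = 108 930 844 mm⁴.
Extreme fibre distance c = 155 mm; S = I/c = 702 780 mm³.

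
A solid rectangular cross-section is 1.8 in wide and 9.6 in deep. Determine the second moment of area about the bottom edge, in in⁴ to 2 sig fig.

I_base ≈ 530 in⁴

The section: 1.8 × 9.6, A = 17.28 in², y = 4.8 in, Ī = 132.7 in⁴.
Transfer it to the base of the section using Ī + A·d² with d = y − 0:
  the section: d = 4.8 in → contributes +530.8 in⁴
Total I = 530.8 in⁴.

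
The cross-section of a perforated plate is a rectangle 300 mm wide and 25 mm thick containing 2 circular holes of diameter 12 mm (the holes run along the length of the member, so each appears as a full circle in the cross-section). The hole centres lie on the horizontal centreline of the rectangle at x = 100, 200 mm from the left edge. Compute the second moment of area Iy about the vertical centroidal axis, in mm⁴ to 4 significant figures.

Break the section into simple shapes (no overlaps), measuring from the bottom-left corner of the bounding box.
Plate: 300 × 25, A = 7 500 mm², x = 150 mm, Ī = 56 250 000 mm⁴.
Hole 1 (subtracted): ⌀12, A = 113.097 mm², x = 100 mm, Ī = 1017.88 mm⁴.
Hole 2 (subtracted): ⌀12, A = 113.097 mm², x = 200 mm, Ī = 1017.88 mm⁴.
By symmetry the centroid is at mid-width, x̄ = 150 mm.
Transfer each piece to the vertical centroidal axis using Ī + A·d² with d = x − 150:
  plate: d = 0 mm → contributes +56 250 000 mm⁴
  hole 1: d = -50 mm → contributes −283 761 mm⁴
  hole 2: d = 50 mm → contributes −283 761 mm⁴
Total I = 55 682 478 mm⁴.

Iy ≈ 5.568 × 10⁷ mm⁴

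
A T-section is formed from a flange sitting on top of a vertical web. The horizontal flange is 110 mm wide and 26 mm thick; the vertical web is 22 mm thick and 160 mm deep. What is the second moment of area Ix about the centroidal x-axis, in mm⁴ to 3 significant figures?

Ix ≈ 2.13 × 10⁷ mm⁴

Decompose the section into non-overlapping parts with the origin at the bottom-left of its bounding rectangle.
Flange: 110 × 26, A = 2 860 mm², y = 173 mm, Ī = 161 113 mm⁴.
Web: 22 × 160, A = 3 520 mm², y = 80 mm, Ī = 7 509 333 mm⁴.
Centroid: ȳ = ΣA·y / ΣA = 121.69 mm.
Transfer each piece to the centroidal x-axis using Ī + A·d² with d = y − 121.69:
  flange: d = 51.31 mm → contributes +7 690 783 mm⁴
  web: d = -41.69 mm → contributes +13 627 190 mm⁴
Total I = 21 317 972 mm⁴.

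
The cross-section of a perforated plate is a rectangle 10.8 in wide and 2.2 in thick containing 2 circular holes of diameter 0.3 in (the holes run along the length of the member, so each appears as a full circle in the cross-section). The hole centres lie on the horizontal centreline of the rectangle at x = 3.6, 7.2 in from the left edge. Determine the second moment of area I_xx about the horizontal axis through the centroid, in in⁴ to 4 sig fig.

I_xx ≈ 9.582 in⁴

Treat the section as a set of non-overlapping primitives; coordinates are from the bounding-box lower-left.
Plate: 10.8 × 2.2, A = 23.76 in², y = 1.1 in, Ī = 9.5832 in⁴.
Hole 1 (subtracted): ⌀0.3, A = 0.0706858 in², y = 1.1 in, Ī = 0.000397608 in⁴.
Hole 2 (subtracted): ⌀0.3, A = 0.0706858 in², y = 1.1 in, Ī = 0.000397608 in⁴.
By symmetry the centroid is at mid-height, ȳ = 1.1 in.
All pieces are centred on the horizontal axis through the centroid, so I = ΣĪ (holes subtracted) = 9.5824 in⁴.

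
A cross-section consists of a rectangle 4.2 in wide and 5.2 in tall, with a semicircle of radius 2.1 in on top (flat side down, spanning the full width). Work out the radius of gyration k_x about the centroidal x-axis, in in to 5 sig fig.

k_x ≈ 2.0033 in

Decompose the section into non-overlapping parts with the origin at the bottom-left of its bounding rectangle.
Rectangular body: 4.2 × 5.2, A = 21.84 in², y = 2.6 in, Ī = 49.2128 in⁴.
Semicircular cap: semicircle r = 2.1, A = 6.927212 in², y = 6.091268 in, Ī = 2.134564 in⁴.
Centroid: ȳ = ΣA·y / ΣA = 3.440705 in.
Transfer each piece to the centroidal x-axis using Ī + A·d² with d = y − 3.440705:
  rectangular body: d = -0.8407054 in → contributes +64.649 in⁴
  semicircular cap: d = 2.650562 in → contributes +50.80155 in⁴
Total I = 115.4506 in⁴.
Radius of gyration: k = √(I/A) = √(115.4506 / 28.76721) = 2.003314 in.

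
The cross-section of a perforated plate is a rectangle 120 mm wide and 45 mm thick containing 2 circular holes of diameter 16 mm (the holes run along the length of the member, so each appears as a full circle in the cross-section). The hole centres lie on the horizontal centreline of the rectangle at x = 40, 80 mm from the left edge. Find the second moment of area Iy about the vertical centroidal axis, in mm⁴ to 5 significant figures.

Split into non-overlapping primitives; take the origin at the lower-left of the bounding box.
Plate: 120 × 45, A = 5 400 mm², x = 60 mm, Ī = 6 480 000 mm⁴.
Hole 1 (subtracted): ⌀16, A = 201.0619 mm², x = 40 mm, Ī = 3216.991 mm⁴.
Hole 2 (subtracted): ⌀16, A = 201.0619 mm², x = 80 mm, Ī = 3216.991 mm⁴.
By symmetry the centroid is at mid-width, x̄ = 60 mm.
Transfer each piece to the vertical centroidal axis using Ī + A·d² with d = x − 60:
  plate: d = 0 mm → contributes +6 480 000 mm⁴
  hole 1: d = -20 mm → contributes −83641.76 mm⁴
  hole 2: d = 20 mm → contributes −83641.76 mm⁴
Total I = 6 312 716 mm⁴.

Iy ≈ 6.3127 × 10⁶ mm⁴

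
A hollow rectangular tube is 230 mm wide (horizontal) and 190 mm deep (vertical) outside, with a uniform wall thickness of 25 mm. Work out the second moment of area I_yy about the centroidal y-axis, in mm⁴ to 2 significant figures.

I_yy ≈ 1.2 × 10⁸ mm⁴

Split into non-overlapping primitives; take the origin at the lower-left of the bounding box.
Outer rectangle: 230 × 190, A = 43 700 mm², x = 115 mm, Ī = 192 644 167 mm⁴.
Inner void (subtracted): 180 × 140, A = 25 200 mm², x = 115 mm, Ī = 68 040 000 mm⁴.
By symmetry the centroid is at mid-width, x̄ = 115 mm.
All pieces are centred on the centroidal y-axis, so I = ΣĪ (holes subtracted) = 124 604 167 mm⁴.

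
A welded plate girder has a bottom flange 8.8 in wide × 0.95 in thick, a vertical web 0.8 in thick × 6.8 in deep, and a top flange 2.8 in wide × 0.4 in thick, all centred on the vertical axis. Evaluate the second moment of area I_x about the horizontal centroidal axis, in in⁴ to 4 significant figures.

I_x ≈ 107.7 in⁴

Break the section into simple shapes (no overlaps), measuring from the bottom-left corner of the bounding box.
Bottom plate: 8.8 × 0.95, A = 8.36 in², y = 0.475 in, Ī = 0.628742 in⁴.
Web plate: 0.8 × 6.8, A = 5.44 in², y = 4.35 in, Ī = 20.9621 in⁴.
Top plate: 2.8 × 0.4, A = 1.12 in², y = 7.95 in, Ī = 0.0149333 in⁴.
Centroid: ȳ = ΣA·y / ΣA = 2.44899 in.
Transfer each piece to the horizontal centroidal axis using Ī + A·d² with d = y − 2.44899:
  bottom plate: d = -1.97399 in → contributes +33.2048 in⁴
  web plate: d = 1.90101 in → contributes +40.6213 in⁴
  top plate: d = 5.50101 in → contributes +33.9073 in⁴
Total I = 107.733 in⁴.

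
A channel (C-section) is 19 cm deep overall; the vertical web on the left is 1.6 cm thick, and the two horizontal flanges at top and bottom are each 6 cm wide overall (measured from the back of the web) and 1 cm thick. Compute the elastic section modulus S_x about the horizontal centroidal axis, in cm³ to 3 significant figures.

S_x ≈ 171 cm³

Break the section into simple shapes (no overlaps), measuring from the bottom-left corner of the bounding box.
Web: 1.6 × 19, A = 30.4 cm², y = 9.5 cm, Ī = 914.53 cm⁴.
Top flange (beyond web): 4.4 × 1, A = 4.4 cm², y = 18.5 cm, Ī = 0.36667 cm⁴.
Bottom flange (beyond web): 4.4 × 1, A = 4.4 cm², y = 0.5 cm, Ī = 0.36667 cm⁴.
By symmetry the centroid is at mid-height, ȳ = 9.5 cm.
Transfer each piece to the horizontal centroidal axis using Ī + A·d² with d = y − 9.5:
  web: d = 0 cm → contributes +914.53 cm⁴
  top flange (beyond web): d = 9 cm → contributes +356.77 cm⁴
  bottom flange (beyond web): d = -9 cm → contributes +356.77 cm⁴
Total I = 1628.1 cm⁴.
Extreme fibre distance c = 9.5 cm; S = I/c = 171.38 cm³.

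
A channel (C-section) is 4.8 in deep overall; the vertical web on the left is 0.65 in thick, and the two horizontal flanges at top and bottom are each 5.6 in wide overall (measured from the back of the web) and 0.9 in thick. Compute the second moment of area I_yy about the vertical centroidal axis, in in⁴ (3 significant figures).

I_yy ≈ 36.4 in⁴

Break the section into simple shapes (no overlaps), measuring from the bottom-left corner of the bounding box.
Web: 0.65 × 4.8, A = 3.12 in², x = 0.325 in, Ī = 0.10985 in⁴.
Top flange (beyond web): 4.95 × 0.9, A = 4.455 in², x = 3.125 in, Ī = 9.0966 in⁴.
Bottom flange (beyond web): 4.95 × 0.9, A = 4.455 in², x = 3.125 in, Ī = 9.0966 in⁴.
Centroid: x̄ = ΣA·x / ΣA = 2.3988 in.
Transfer each piece to the vertical centroidal axis using Ī + A·d² with d = x − 2.3988:
  web: d = -2.0738 in → contributes +13.528 in⁴
  top flange (beyond web): d = 0.72618 in → contributes +11.446 in⁴
  bottom flange (beyond web): d = 0.72618 in → contributes +11.446 in⁴
Total I = 36.42 in⁴.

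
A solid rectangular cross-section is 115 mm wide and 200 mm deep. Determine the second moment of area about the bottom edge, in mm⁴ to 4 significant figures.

I_base ≈ 3.067 × 10⁸ mm⁴

The section: 115 × 200, A = 23 000 mm², y = 100 mm, Ī = 76 666 667 mm⁴.
Transfer it to the base of the section using Ī + A·d² with d = y − 0:
  the section: d = 100 mm → contributes +306 666 667 mm⁴
Total I = 306 666 667 mm⁴.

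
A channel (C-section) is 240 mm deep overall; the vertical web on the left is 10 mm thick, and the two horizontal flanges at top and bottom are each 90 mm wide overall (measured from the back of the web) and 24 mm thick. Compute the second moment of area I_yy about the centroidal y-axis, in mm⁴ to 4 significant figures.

I_yy ≈ 5.059 × 10⁶ mm⁴

Break the section into simple shapes (no overlaps), measuring from the bottom-left corner of the bounding box.
Web: 10 × 240, A = 2 400 mm², x = 5 mm, Ī = 20 000 mm⁴.
Top flange (beyond web): 80 × 24, A = 1 920 mm², x = 50 mm, Ī = 1 024 000 mm⁴.
Bottom flange (beyond web): 80 × 24, A = 1 920 mm², x = 50 mm, Ī = 1 024 000 mm⁴.
Centroid: x̄ = ΣA·x / ΣA = 32.6923 mm.
Transfer each piece to the centroidal y-axis using Ī + A·d² with d = x − 32.6923:
  web: d = -27.6923 mm → contributes +1 860 473 mm⁴
  top flange (beyond web): d = 17.3077 mm → contributes +1 599 148 mm⁴
  bottom flange (beyond web): d = 17.3077 mm → contributes +1 599 148 mm⁴
Total I = 5 058 769 mm⁴.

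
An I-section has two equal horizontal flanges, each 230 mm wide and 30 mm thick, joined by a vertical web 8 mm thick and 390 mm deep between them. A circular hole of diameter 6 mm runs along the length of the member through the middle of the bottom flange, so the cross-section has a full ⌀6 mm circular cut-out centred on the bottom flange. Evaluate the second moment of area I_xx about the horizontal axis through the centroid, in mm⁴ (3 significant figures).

I_xx ≈ 6.48 × 10⁸ mm⁴

Treat the section as a set of non-overlapping primitives; coordinates are from the bounding-box lower-left.
Bottom flange: 230 × 30, A = 6 900 mm², y = 15 mm, Ī = 517 500 mm⁴.
Web: 8 × 390, A = 3 120 mm², y = 225 mm, Ī = 39 546 000 mm⁴.
Top flange: 230 × 30, A = 6 900 mm², y = 435 mm, Ī = 517 500 mm⁴.
Hole (subtracted): ⌀6, A = 28.274 mm², y = 15 mm, Ī = 63.617 mm⁴.
Centroid: ȳ = ΣA·y / ΣA = 225.35 mm.
Transfer each piece to the horizontal axis through the centroid using Ī + A·d² with d = y − 225.35:
  bottom flange: d = -210.35 mm → contributes +305 827 028 mm⁴
  web: d = -0.35151 mm → contributes +39 546 386 mm⁴
  top flange: d = 209.65 mm → contributes +303 789 677 mm⁴
  hole: d = -210.35 mm → contributes −1 251 139 mm⁴
Total I = 647 911 951 mm⁴.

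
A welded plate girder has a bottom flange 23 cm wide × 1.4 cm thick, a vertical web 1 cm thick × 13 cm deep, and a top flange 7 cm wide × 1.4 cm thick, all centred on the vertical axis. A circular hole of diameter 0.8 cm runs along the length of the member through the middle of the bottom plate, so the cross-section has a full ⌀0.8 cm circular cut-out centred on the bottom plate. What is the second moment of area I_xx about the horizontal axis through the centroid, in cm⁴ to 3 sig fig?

Treat the section as a set of non-overlapping primitives; coordinates are from the bounding-box lower-left.
Bottom plate: 23 × 1.4, A = 32.2 cm², y = 0.7 cm, Ī = 5.2593 cm⁴.
Web plate: 1 × 13, A = 13 cm², y = 7.9 cm, Ī = 183.08 cm⁴.
Top plate: 7 × 1.4, A = 9.8 cm², y = 15.1 cm, Ī = 1.6007 cm⁴.
Hole (subtracted): ⌀0.8, A = 0.50265 cm², y = 0.7 cm, Ī = 0.020106 cm⁴.
Centroid: ȳ = ΣA·y / ΣA = 5.007 cm.
Transfer each piece to the horizontal axis through the centroid using Ī + A·d² with d = y − 5.007:
  bottom plate: d = -4.307 cm → contributes +602.58 cm⁴
  web plate: d = 2.893 cm → contributes +291.89 cm⁴
  top plate: d = 10.093 cm → contributes +999.91 cm⁴
  hole: d = -4.307 cm → contributes −9.3445 cm⁴
Total I = 1 885 cm⁴.

I_xx ≈ 1890 cm⁴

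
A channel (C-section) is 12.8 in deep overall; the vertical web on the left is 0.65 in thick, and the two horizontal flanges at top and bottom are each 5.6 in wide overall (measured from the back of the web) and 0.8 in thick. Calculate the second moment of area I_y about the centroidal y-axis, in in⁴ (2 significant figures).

Treat the section as a set of non-overlapping primitives; coordinates are from the bounding-box lower-left.
Web: 0.65 × 12.8, A = 8.32 in², x = 0.325 in, Ī = 0.2929 in⁴.
Top flange (beyond web): 4.95 × 0.8, A = 3.96 in², x = 3.125 in, Ī = 8.086 in⁴.
Bottom flange (beyond web): 4.95 × 0.8, A = 3.96 in², x = 3.125 in, Ī = 8.086 in⁴.
Centroid: x̄ = ΣA·x / ΣA = 1.691 in.
Transfer each piece to the centroidal y-axis using Ī + A·d² with d = x − 1.691:
  web: d = -1.366 in → contributes +15.81 in⁴
  top flange (beyond web): d = 1.434 in → contributes +16.23 in⁴
  bottom flange (beyond web): d = 1.434 in → contributes +16.23 in⁴
Total I = 48.28 in⁴.

I_y ≈ 48 in⁴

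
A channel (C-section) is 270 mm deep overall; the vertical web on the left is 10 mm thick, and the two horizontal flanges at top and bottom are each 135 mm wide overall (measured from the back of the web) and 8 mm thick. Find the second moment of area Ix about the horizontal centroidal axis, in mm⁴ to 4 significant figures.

Treat the section as a set of non-overlapping primitives; coordinates are from the bounding-box lower-left.
Web: 10 × 270, A = 2 700 mm², y = 135 mm, Ī = 16 402 500 mm⁴.
Top flange (beyond web): 125 × 8, A = 1 000 mm², y = 266 mm, Ī = 5333.33 mm⁴.
Bottom flange (beyond web): 125 × 8, A = 1 000 mm², y = 4 mm, Ī = 5333.33 mm⁴.
By symmetry the centroid is at mid-height, ȳ = 135 mm.
Transfer each piece to the horizontal centroidal axis using Ī + A·d² with d = y − 135:
  web: d = 0 mm → contributes +16 402 500 mm⁴
  top flange (beyond web): d = 131 mm → contributes +17 166 333 mm⁴
  bottom flange (beyond web): d = -131 mm → contributes +17 166 333 mm⁴
Total I = 50 735 167 mm⁴.

Ix ≈ 5.074 × 10⁷ mm⁴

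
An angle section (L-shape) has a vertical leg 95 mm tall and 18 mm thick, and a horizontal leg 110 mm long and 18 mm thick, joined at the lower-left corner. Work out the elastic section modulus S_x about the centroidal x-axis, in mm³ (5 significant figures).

Treat the section as a set of non-overlapping primitives; coordinates are from the bounding-box lower-left.
Vertical leg: 18 × 95, A = 1 710 mm², y = 47.5 mm, Ī = 1 286 063 mm⁴.
Horizontal leg (remainder): 92 × 18, A = 1 656 mm², y = 9 mm, Ī = 44 712 mm⁴.
Centroid: ȳ = ΣA·y / ΣA = 28.55882 mm.
Transfer each piece to the centroidal x-axis using Ī + A·d² with d = y − 28.55882:
  vertical leg: d = 18.94118 mm → contributes +1 899 556 mm⁴
  horizontal leg (remainder): d = -19.55882 mm → contributes +678210.8 mm⁴
Total I = 2 577 767 mm⁴.
Extreme fibre distance c = 66.44118 mm; S = I/c = 38797.73 mm³.

S_x ≈ 3.8798 × 10⁴ mm³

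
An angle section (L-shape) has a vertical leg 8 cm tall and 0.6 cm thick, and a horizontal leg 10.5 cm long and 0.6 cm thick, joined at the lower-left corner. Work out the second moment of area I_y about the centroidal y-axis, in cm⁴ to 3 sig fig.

Split into non-overlapping primitives; take the origin at the lower-left of the bounding box.
Vertical leg: 0.6 × 8, A = 4.8 cm², x = 0.3 cm, Ī = 0.144 cm⁴.
Horizontal leg (remainder): 9.9 × 0.6, A = 5.94 cm², x = 5.55 cm, Ī = 48.515 cm⁴.
Centroid: x̄ = ΣA·x / ΣA = 3.2036 cm.
Transfer each piece to the centroidal y-axis using Ī + A·d² with d = x − 3.2036:
  vertical leg: d = -2.9036 cm → contributes +40.613 cm⁴
  horizontal leg (remainder): d = 2.3464 cm → contributes +81.217 cm⁴
Total I = 121.83 cm⁴.

I_y ≈ 122 cm⁴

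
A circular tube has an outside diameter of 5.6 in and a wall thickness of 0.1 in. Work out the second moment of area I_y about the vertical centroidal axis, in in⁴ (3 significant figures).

Break the section into simple shapes (no overlaps), measuring from the bottom-left corner of the bounding box.
Outer circle: ⌀5.6, A = 24.63 in², x = 2.8 in, Ī = 48.275 in⁴.
Bore (subtracted): ⌀5.4, A = 22.902 in², x = 2.8 in, Ī = 41.739 in⁴.
By symmetry the centroid is at mid-width, x̄ = 2.8 in.
All pieces are centred on the vertical centroidal axis, so I = ΣĪ (holes subtracted) = 6.5357 in⁴.

I_y ≈ 6.54 in⁴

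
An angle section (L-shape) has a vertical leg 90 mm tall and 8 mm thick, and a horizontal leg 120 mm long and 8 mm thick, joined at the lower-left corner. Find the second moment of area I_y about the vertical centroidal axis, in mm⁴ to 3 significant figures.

Split into non-overlapping primitives; take the origin at the lower-left of the bounding box.
Vertical leg: 8 × 90, A = 720 mm², x = 4 mm, Ī = 3 840 mm⁴.
Horizontal leg (remainder): 112 × 8, A = 896 mm², x = 64 mm, Ī = 936 619 mm⁴.
Centroid: x̄ = ΣA·x / ΣA = 37.267 mm.
Transfer each piece to the vertical centroidal axis using Ī + A·d² with d = x − 37.267:
  vertical leg: d = -33.267 mm → contributes +800 675 mm⁴
  horizontal leg (remainder): d = 26.733 mm → contributes +1 576 932 mm⁴
Total I = 2 377 607 mm⁴.

I_y ≈ 2.38 × 10⁶ mm⁴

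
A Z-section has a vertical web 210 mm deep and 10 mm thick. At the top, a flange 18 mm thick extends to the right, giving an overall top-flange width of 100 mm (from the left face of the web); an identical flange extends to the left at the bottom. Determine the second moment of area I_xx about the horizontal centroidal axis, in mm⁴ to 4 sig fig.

I_xx ≈ 3.766 × 10⁷ mm⁴

Treat the section as a set of non-overlapping primitives; coordinates are from the bounding-box lower-left.
Web: 10 × 210, A = 2 100 mm², y = 105 mm, Ī = 7 717 500 mm⁴.
Top flange (beyond web): 90 × 18, A = 1 620 mm², y = 201 mm, Ī = 43 740 mm⁴.
Bottom flange (beyond web): 90 × 18, A = 1 620 mm², y = 9 mm, Ī = 43 740 mm⁴.
Centroid: ȳ = ΣA·y / ΣA = 105 mm.
Transfer each piece to the horizontal centroidal axis using Ī + A·d² with d = y − 105:
  web: d = 0 mm → contributes +7 717 500 mm⁴
  top flange (beyond web): d = 96 mm → contributes +14 973 660 mm⁴
  bottom flange (beyond web): d = -96 mm → contributes +14 973 660 mm⁴
Total I = 37 664 820 mm⁴.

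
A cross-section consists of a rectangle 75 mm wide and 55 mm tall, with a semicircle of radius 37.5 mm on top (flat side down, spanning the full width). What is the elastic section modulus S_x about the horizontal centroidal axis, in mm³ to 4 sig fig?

Decompose the section into non-overlapping parts with the origin at the bottom-left of its bounding rectangle.
Rectangular body: 75 × 55, A = 4 125 mm², y = 27.5 mm, Ī = 1 039 844 mm⁴.
Semicircular cap: semicircle r = 37.5, A = 2208.93 mm², y = 70.9155 mm, Ī = 217 049 mm⁴.
Centroid: ȳ = ΣA·y / ΣA = 42.641 mm.
Transfer each piece to the horizontal centroidal axis using Ī + A·d² with d = y − 42.641:
  rectangular body: d = -15.141 mm → contributes +1 985 496 mm⁴
  semicircular cap: d = 28.2745 mm → contributes +1 982 977 mm⁴
Total I = 3 968 473 mm⁴.
Extreme fibre distance c = 49.859 mm; S = I/c = 79593.9 mm³.

S_x ≈ 7.959 × 10⁴ mm³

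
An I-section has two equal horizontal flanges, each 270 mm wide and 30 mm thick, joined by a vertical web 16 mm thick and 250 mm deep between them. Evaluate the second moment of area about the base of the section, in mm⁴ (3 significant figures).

Break the section into simple shapes (no overlaps), measuring from the bottom-left corner of the bounding box.
Bottom flange: 270 × 30, A = 8 100 mm², y = 15 mm, Ī = 607 500 mm⁴.
Web: 16 × 250, A = 4 000 mm², y = 155 mm, Ī = 20 833 333 mm⁴.
Top flange: 270 × 30, A = 8 100 mm², y = 295 mm, Ī = 607 500 mm⁴.
Transfer each piece to the base of the section using Ī + A·d² with d = y − 0:
  bottom flange: d = 15 mm → contributes +2 430 000 mm⁴
  web: d = 155 mm → contributes +116 933 333 mm⁴
  top flange: d = 295 mm → contributes +705 510 000 mm⁴
Total I = 824 873 333 mm⁴.

I_base ≈ 8.25 × 10⁸ mm⁴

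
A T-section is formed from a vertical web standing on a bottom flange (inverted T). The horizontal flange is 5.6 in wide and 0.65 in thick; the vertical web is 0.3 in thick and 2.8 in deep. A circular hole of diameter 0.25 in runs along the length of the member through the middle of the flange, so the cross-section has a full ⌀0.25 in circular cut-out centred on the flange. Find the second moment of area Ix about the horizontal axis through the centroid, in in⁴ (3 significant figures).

Ix ≈ 2.70 in⁴

Treat the section as a set of non-overlapping primitives; coordinates are from the bounding-box lower-left.
Flange: 5.6 × 0.65, A = 3.64 in², y = 0.325 in, Ī = 0.12816 in⁴.
Web: 0.3 × 2.8, A = 0.84 in², y = 2.05 in, Ī = 0.5488 in⁴.
Hole (subtracted): ⌀0.25, A = 0.049087 in², y = 0.325 in, Ī = 0.00019175 in⁴.
Centroid: ȳ = ΣA·y / ΣA = 0.65202 in.
Transfer each piece to the horizontal axis through the centroid using Ī + A·d² with d = y − 0.65202:
  flange: d = -0.32702 in → contributes +0.51743 in⁴
  web: d = 1.398 in → contributes +2.1905 in⁴
  hole: d = -0.32702 in → contributes −0.0054413 in⁴
Total I = 2.7024 in⁴.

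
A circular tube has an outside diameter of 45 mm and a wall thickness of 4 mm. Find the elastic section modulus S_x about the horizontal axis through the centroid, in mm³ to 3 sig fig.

Break the section into simple shapes (no overlaps), measuring from the bottom-left corner of the bounding box.
Outer circle: ⌀45, A = 1590.4 mm², y = 22.5 mm, Ī = 201 289 mm⁴.
Bore (subtracted): ⌀37, A = 1075.2 mm², y = 22.5 mm, Ī = 91 998 mm⁴.
By symmetry the centroid is at mid-height, ȳ = 22.5 mm.
All pieces are centred on the horizontal axis through the centroid, so I = ΣĪ (holes subtracted) = 109 291 mm⁴.
Extreme fibre distance c = 22.5 mm; S = I/c = 4857.4 mm³.

S_x ≈ 4860 mm³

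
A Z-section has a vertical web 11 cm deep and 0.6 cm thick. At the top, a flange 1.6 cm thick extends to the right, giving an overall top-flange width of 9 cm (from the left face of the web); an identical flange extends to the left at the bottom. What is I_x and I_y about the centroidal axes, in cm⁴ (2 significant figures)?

I_x ≈ 670 cm⁴, I_y ≈ 700 cm⁴

Break the section into simple shapes (no overlaps), measuring from the bottom-left corner of the bounding box.
Web: 0.6 × 11, A = 6.6 cm², y = 5.5 cm, Ī = 66.55 cm⁴.
Top flange (beyond web): 8.4 × 1.6, A = 13.44 cm², y = 10.2 cm, Ī = 2.867 cm⁴.
Bottom flange (beyond web): 8.4 × 1.6, A = 13.44 cm², y = 0.8 cm, Ī = 2.867 cm⁴.
Centroid: ȳ = ΣA·y / ΣA = 5.5 cm.
Transfer each piece to the centroidal x-axis using Ī + A·d² with d = y − 5.5:
  web: d = 0 cm → contributes +66.55 cm⁴
  top flange (beyond web): d = 4.7 cm → contributes +299.8 cm⁴
  bottom flange (beyond web): d = -4.7 cm → contributes +299.8 cm⁴
Total I = 666.1 cm⁴.
For the y-axis: x̄ = 8.7 cm.
Repeating about the centroidal y-axis gives I_y = 702.6 cm⁴.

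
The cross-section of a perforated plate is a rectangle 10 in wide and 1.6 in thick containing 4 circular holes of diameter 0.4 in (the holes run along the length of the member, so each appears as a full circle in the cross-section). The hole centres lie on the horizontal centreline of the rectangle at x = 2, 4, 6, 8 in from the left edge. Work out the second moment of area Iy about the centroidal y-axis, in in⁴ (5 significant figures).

Split into non-overlapping primitives; take the origin at the lower-left of the bounding box.
Plate: 10 × 1.6, A = 16 in², x = 5 in, Ī = 133.3333 in⁴.
Hole 1 (subtracted): ⌀0.4, A = 0.1256637 in², x = 2 in, Ī = 0.001256637 in⁴.
Hole 2 (subtracted): ⌀0.4, A = 0.1256637 in², x = 4 in, Ī = 0.001256637 in⁴.
Hole 3 (subtracted): ⌀0.4, A = 0.1256637 in², x = 6 in, Ī = 0.001256637 in⁴.
Hole 4 (subtracted): ⌀0.4, A = 0.1256637 in², x = 8 in, Ī = 0.001256637 in⁴.
By symmetry the centroid is at mid-width, x̄ = 5 in.
Transfer each piece to the centroidal y-axis using Ī + A·d² with d = x − 5:
  plate: d = 0 in → contributes +133.3333 in⁴
  hole 1: d = -3 in → contributes −1.13223 in⁴
  hole 2: d = -1 in → contributes −0.1269203 in⁴
  hole 3: d = 1 in → contributes −0.1269203 in⁴
  hole 4: d = 3 in → contributes −1.13223 in⁴
Total I = 130.815 in⁴.

Iy ≈ 130.82 in⁴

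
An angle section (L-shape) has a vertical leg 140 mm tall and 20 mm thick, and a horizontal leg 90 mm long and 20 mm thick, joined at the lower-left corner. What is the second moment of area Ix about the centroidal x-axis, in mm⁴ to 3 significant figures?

Ix ≈ 7.98 × 10⁶ mm⁴

Break the section into simple shapes (no overlaps), measuring from the bottom-left corner of the bounding box.
Vertical leg: 20 × 140, A = 2 800 mm², y = 70 mm, Ī = 4 573 333 mm⁴.
Horizontal leg (remainder): 70 × 20, A = 1 400 mm², y = 10 mm, Ī = 46 667 mm⁴.
Centroid: ȳ = ΣA·y / ΣA = 50 mm.
Transfer each piece to the centroidal x-axis using Ī + A·d² with d = y − 50:
  vertical leg: d = 20 mm → contributes +5 693 333 mm⁴
  horizontal leg (remainder): d = -40 mm → contributes +2 286 667 mm⁴
Total I = 7 980 000 mm⁴.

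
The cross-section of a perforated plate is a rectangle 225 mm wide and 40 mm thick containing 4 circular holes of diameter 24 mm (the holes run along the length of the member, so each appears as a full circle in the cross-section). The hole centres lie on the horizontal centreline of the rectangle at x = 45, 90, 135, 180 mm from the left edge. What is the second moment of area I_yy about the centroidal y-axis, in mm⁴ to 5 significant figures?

I_yy ≈ 3.3323 × 10⁷ mm⁴

Split into non-overlapping primitives; take the origin at the lower-left of the bounding box.
Plate: 225 × 40, A = 9 000 mm², x = 112.5 mm, Ī = 37 968 750 mm⁴.
Hole 1 (subtracted): ⌀24, A = 452.3893 mm², x = 45 mm, Ī = 16286.02 mm⁴.
Hole 2 (subtracted): ⌀24, A = 452.3893 mm², x = 90 mm, Ī = 16286.02 mm⁴.
Hole 3 (subtracted): ⌀24, A = 452.3893 mm², x = 135 mm, Ī = 16286.02 mm⁴.
Hole 4 (subtracted): ⌀24, A = 452.3893 mm², x = 180 mm, Ī = 16286.02 mm⁴.
By symmetry the centroid is at mid-width, x̄ = 112.5 mm.
Transfer each piece to the centroidal y-axis using Ī + A·d² with d = x − 112.5:
  plate: d = 0 mm → contributes +37 968 750 mm⁴
  hole 1: d = -67.5 mm → contributes −2 077 485 mm⁴
  hole 2: d = -22.5 mm → contributes −245308.1 mm⁴
  hole 3: d = 22.5 mm → contributes −245308.1 mm⁴
  hole 4: d = 67.5 mm → contributes −2 077 485 mm⁴
Total I = 33 323 164 mm⁴.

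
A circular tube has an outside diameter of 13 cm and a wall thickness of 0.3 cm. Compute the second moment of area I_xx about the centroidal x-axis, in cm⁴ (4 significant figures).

Break the section into simple shapes (no overlaps), measuring from the bottom-left corner of the bounding box.
Outer circle: ⌀13, A = 132.732 cm², y = 6.5 cm, Ī = 1401.98 cm⁴.
Bore (subtracted): ⌀12.4, A = 120.763 cm², y = 6.5 cm, Ī = 1160.53 cm⁴.
By symmetry the centroid is at mid-height, ȳ = 6.5 cm.
All pieces are centred on the centroidal x-axis, so I = ΣĪ (holes subtracted) = 241.454 cm⁴.

I_xx ≈ 241.5 cm⁴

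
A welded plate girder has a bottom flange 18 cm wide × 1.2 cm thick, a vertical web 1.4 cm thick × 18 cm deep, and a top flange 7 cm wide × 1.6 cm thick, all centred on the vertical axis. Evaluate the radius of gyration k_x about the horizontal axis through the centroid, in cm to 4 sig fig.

k_x ≈ 7.865 cm

Break the section into simple shapes (no overlaps), measuring from the bottom-left corner of the bounding box.
Bottom plate: 18 × 1.2, A = 21.6 cm², y = 0.6 cm, Ī = 2.592 cm⁴.
Web plate: 1.4 × 18, A = 25.2 cm², y = 10.2 cm, Ī = 680.4 cm⁴.
Top plate: 7 × 1.6, A = 11.2 cm², y = 20 cm, Ī = 2.38933 cm⁴.
Centroid: ȳ = ΣA·y / ΣA = 8.51724 cm.
Transfer each piece to the horizontal axis through the centroid using Ī + A·d² with d = y − 8.51724:
  bottom plate: d = -7.91724 cm → contributes +1356.54 cm⁴
  web plate: d = 1.68276 cm → contributes +751.758 cm⁴
  top plate: d = 11.4828 cm → contributes +1479.15 cm⁴
Total I = 3587.45 cm⁴.
Radius of gyration: k = √(I/A) = √(3587.45 / 58) = 7.86464 cm.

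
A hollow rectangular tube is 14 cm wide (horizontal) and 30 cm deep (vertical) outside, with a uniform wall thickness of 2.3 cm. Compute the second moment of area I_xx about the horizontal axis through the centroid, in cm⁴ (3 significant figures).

I_xx ≈ 1.87 × 10⁴ cm⁴

Decompose the section into non-overlapping parts with the origin at the bottom-left of its bounding rectangle.
Outer rectangle: 14 × 30, A = 420 cm², y = 15 cm, Ī = 31 500 cm⁴.
Inner void (subtracted): 9.4 × 25.4, A = 238.76 cm², y = 15 cm, Ī = 12 837 cm⁴.
By symmetry the centroid is at mid-height, ȳ = 15 cm.
All pieces are centred on the horizontal axis through the centroid, so I = ΣĪ (holes subtracted) = 18 663 cm⁴.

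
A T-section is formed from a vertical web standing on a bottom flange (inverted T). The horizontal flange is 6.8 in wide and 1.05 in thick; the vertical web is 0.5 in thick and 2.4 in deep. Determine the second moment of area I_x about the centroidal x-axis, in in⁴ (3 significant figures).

Decompose the section into non-overlapping parts with the origin at the bottom-left of its bounding rectangle.
Flange: 6.8 × 1.05, A = 7.14 in², y = 0.525 in, Ī = 0.65599 in⁴.
Web: 0.5 × 2.4, A = 1.2 in², y = 2.25 in, Ī = 0.576 in⁴.
Centroid: ȳ = ΣA·y / ΣA = 0.7732 in.
Transfer each piece to the centroidal x-axis using Ī + A·d² with d = y − 0.7732:
  flange: d = -0.2482 in → contributes +1.0958 in⁴
  web: d = 1.4768 in → contributes +3.1931 in⁴
Total I = 4.289 in⁴.

I_x ≈ 4.29 in⁴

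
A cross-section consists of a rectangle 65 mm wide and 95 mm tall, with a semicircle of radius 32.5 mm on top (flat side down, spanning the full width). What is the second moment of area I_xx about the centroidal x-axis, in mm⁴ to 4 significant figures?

I_xx ≈ 9.680 × 10⁶ mm⁴

Split into non-overlapping primitives; take the origin at the lower-left of the bounding box.
Rectangular body: 65 × 95, A = 6 175 mm², y = 47.5 mm, Ī = 4 644 115 mm⁴.
Semicircular cap: semicircle r = 32.5, A = 1659.15 mm², y = 108.793 mm, Ī = 122 452 mm⁴.
Centroid: ȳ = ΣA·y / ΣA = 60.481 mm.
Transfer each piece to the centroidal x-axis using Ī + A·d² with d = y − 60.481:
  rectangular body: d = -12.981 mm → contributes +5 684 643 mm⁴
  semicircular cap: d = 48.3124 mm → contributes +3 995 066 mm⁴
Total I = 9 679 708 mm⁴.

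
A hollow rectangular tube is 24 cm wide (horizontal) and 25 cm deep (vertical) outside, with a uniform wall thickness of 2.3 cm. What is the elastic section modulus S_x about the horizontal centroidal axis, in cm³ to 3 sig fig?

S_x ≈ 1400 cm³

Split into non-overlapping primitives; take the origin at the lower-left of the bounding box.
Outer rectangle: 24 × 25, A = 600 cm², y = 12.5 cm, Ī = 31 250 cm⁴.
Inner void (subtracted): 19.4 × 20.4, A = 395.76 cm², y = 12.5 cm, Ī = 13 725 cm⁴.
By symmetry the centroid is at mid-height, ȳ = 12.5 cm.
All pieces are centred on the horizontal centroidal axis, so I = ΣĪ (holes subtracted) = 17 525 cm⁴.
Extreme fibre distance c = 12.5 cm; S = I/c = 1 402 cm³.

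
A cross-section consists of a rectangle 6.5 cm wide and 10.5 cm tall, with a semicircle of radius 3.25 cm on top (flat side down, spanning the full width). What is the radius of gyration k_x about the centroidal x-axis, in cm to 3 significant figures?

Split into non-overlapping primitives; take the origin at the lower-left of the bounding box.
Rectangular body: 6.5 × 10.5, A = 68.25 cm², y = 5.25 cm, Ī = 627.05 cm⁴.
Semicircular cap: semicircle r = 3.25, A = 16.592 cm², y = 11.879 cm, Ī = 12.245 cm⁴.
Centroid: ȳ = ΣA·y / ΣA = 6.5464 cm.
Transfer each piece to the centroidal x-axis using Ī + A·d² with d = y − 6.5464:
  rectangular body: d = -1.2964 cm → contributes +741.76 cm⁴
  semicircular cap: d = 5.3329 cm → contributes +484.11 cm⁴
Total I = 1225.9 cm⁴.
Radius of gyration: k = √(I/A) = √(1225.9 / 84.842) = 3.8012 cm.

k_x ≈ 3.80 cm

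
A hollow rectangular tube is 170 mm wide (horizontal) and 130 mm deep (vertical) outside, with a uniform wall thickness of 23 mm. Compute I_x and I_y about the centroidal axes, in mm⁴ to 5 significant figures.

Break the section into simple shapes (no overlaps), measuring from the bottom-left corner of the bounding box.
Outer rectangle: 170 × 130, A = 22 100 mm², y = 65 mm, Ī = 31 124 167 mm⁴.
Inner void (subtracted): 124 × 84, A = 10 416 mm², y = 65 mm, Ī = 6 124 608 mm⁴.
By symmetry the centroid is at mid-height, ȳ = 65 mm.
All pieces are centred on the centroidal x-axis, so I = ΣĪ (holes subtracted) = 24 999 559 mm⁴.
Repeating about the centroidal y-axis gives I_y = 39 877 799 mm⁴.

I_x ≈ 2.5000 × 10⁷ mm⁴, I_y ≈ 3.9878 × 10⁷ mm⁴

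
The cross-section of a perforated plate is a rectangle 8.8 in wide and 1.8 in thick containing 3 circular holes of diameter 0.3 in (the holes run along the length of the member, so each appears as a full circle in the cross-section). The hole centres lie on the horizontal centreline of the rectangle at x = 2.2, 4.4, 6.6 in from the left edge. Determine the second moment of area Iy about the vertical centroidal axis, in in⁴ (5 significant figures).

Decompose the section into non-overlapping parts with the origin at the bottom-left of its bounding rectangle.
Plate: 8.8 × 1.8, A = 15.84 in², x = 4.4 in, Ī = 102.2208 in⁴.
Hole 1 (subtracted): ⌀0.3, A = 0.07068583 in², x = 2.2 in, Ī = 0.0003976078 in⁴.
Hole 2 (subtracted): ⌀0.3, A = 0.07068583 in², x = 4.4 in, Ī = 0.0003976078 in⁴.
Hole 3 (subtracted): ⌀0.3, A = 0.07068583 in², x = 6.6 in, Ī = 0.0003976078 in⁴.
By symmetry the centroid is at mid-width, x̄ = 4.4 in.
Transfer each piece to the vertical centroidal axis using Ī + A·d² with d = x − 4.4:
  plate: d = 0 in → contributes +102.2208 in⁴
  hole 1: d = -2.2 in → contributes −0.342517 in⁴
  hole 2: d = 0 in → contributes −0.0003976078 in⁴
  hole 3: d = 2.2 in → contributes −0.342517 in⁴
Total I = 101.5354 in⁴.

Iy ≈ 101.54 in⁴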